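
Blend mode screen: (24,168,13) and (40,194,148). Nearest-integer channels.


Screen: C = 255 - (255-A)×(255-B)/255, rounded to nearest integer
R: 255 - (255-24)×(255-40)/255 = 255 - 49665/255 ≈ 255 - 194.765 = 60.235 → 60
G: 255 - (255-168)×(255-194)/255 = 255 - 5307/255 ≈ 255 - 20.812 = 234.188 → 234
B: 255 - (255-13)×(255-148)/255 = 255 - 25894/255 ≈ 255 - 101.545 = 153.455 → 153
= RGB(60, 234, 153)


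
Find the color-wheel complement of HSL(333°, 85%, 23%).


Complement = opposite side of color wheel = hue + 180°
H' = (333 + 180) mod 360 = 153°
S and L unchanged.
= HSL(153°, 85%, 23%)


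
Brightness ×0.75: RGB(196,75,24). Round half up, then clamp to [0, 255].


Multiply each channel by 0.75, round half up, clamp to [0, 255]
R: 196×0.75 = 147
G: 75×0.75 = 56.25 → round → 56
B: 24×0.75 = 18
= RGB(147, 56, 18)


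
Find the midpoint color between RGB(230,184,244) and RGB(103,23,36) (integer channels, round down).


Midpoint: each channel = ⌊(C₁+C₂)/2⌋
R: ⌊(230+103)/2⌋ = 166
G: ⌊(184+23)/2⌋ = 103
B: ⌊(244+36)/2⌋ = 140
= RGB(166, 103, 140)


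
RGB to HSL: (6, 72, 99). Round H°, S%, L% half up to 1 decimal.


Normalize: R'=6/255≈0.0235, G'=72/255≈0.2824, B'=99/255≈0.3882
Max=99/255, Min=6/255, Δ=Max-Min=93/255
L = (Max+Min)/2 = (99+6)/510 = 105/510 = 0.20588… → L = 20.6%
L ≤ 0.5 → S = Δ/(Max+Min) = 93/(99+6) = 93/105 = 0.88571… → S = 88.6%
(the 1/255 factors cancel in S and H, so raw channel differences can be used)
Max is B' → H = 60 × ((R-G)/Δ + 4) = 60 × ((6-72)/93 + 4)
  -66/93 + 4 = -0.7096… + 4 = 3.2903…
  H = 60 × 3.2903… = 197.419…° → H = 197.4°
= HSL(197.4°, 88.6%, 20.6%)


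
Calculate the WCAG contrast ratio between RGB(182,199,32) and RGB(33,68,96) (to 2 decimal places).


Linearize each sRGB channel c=v/255: c/12.92 if c ≤ 0.04045 else ((c+0.055)/1.055)^2.4
L = 0.2126×R_lin + 0.7152×G_lin + 0.0722×B_lin
Color 1 (182,199,32):
  R=182: 182/255≈0.7137 > 0.04045 → ((0.7137+0.055)/1.055)^2.4 ≈ 0.46778
  G=199: 199/255≈0.7804 > 0.04045 → ((0.7804+0.055)/1.055)^2.4 ≈ 0.57112
  B=32: 32/255≈0.1255 > 0.04045 → ((0.1255+0.055)/1.055)^2.4 ≈ 0.01444
  L1 = 0.2126×0.46778 + 0.7152×0.57112 + 0.0722×0.01444 ≈ 0.50896
Color 2 (33,68,96):
  R=33: 33/255≈0.1294 > 0.04045 → ((0.1294+0.055)/1.055)^2.4 ≈ 0.01521
  G=68: 68/255≈0.2667 > 0.04045 → ((0.2667+0.055)/1.055)^2.4 ≈ 0.05781
  B=96: 96/255≈0.3765 > 0.04045 → ((0.3765+0.055)/1.055)^2.4 ≈ 0.11697
  L2 = 0.2126×0.01521 + 0.7152×0.05781 + 0.0722×0.11697 ≈ 0.05302
Lighter = 0.50896, Darker = 0.05302
Ratio = (L_lighter + 0.05) / (L_darker + 0.05)
Ratio = (0.50896 + 0.05) / (0.05302 + 0.05) = 0.55896 / 0.10302 ≈ 5.4257
Ratio ≈ 5.43:1


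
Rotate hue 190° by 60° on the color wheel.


New hue = (H + rotation) mod 360
New hue = (190 + 60) mod 360
= 250 mod 360
= 250°


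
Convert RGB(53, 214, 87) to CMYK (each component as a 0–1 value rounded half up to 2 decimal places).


R'=53/255≈0.2078, G'=214/255≈0.8392, B'=87/255≈0.3412
K = 1 - max(R',G',B') = 1 - 214/255 = 41/255 = 0.16078… → 0.16
(1-R'-K)/(1-K) simplifies to (max-R)/max with max = 214:
C = (214-53)/214 = 161/214 = 0.75233… → 0.75
M = (214-214)/214 = 0/214 = 0 → 0.00
Y = (214-87)/214 = 127/214 = 0.59345… → 0.59
= CMYK(0.75, 0.00, 0.59, 0.16)


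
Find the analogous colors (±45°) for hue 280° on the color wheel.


Base hue: 280°
Left analog: (280 - 45) mod 360 = 235°
Right analog: (280 + 45) mod 360 = 325°
Analogous hues = 235° and 325°


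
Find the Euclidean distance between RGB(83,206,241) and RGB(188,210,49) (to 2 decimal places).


d = √[(R₁-R₂)² + (G₁-G₂)² + (B₁-B₂)²]
d = √[(83-188)² + (206-210)² + (241-49)²]
d = √[11025 + 16 + 36864]
d = √47905
d ≈ 218.87


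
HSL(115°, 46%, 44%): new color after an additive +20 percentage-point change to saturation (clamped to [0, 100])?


Original S = 46%
Adjustment = +20 percentage points
New S = 46 + (20) = 66
Clamp to [0, 100] → 66
= HSL(115°, 66%, 44%)


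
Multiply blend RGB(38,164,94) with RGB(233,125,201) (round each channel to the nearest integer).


Multiply: C = A×B/255, rounded to nearest integer
R: 38×233/255 = 8854/255 ≈ 34.722 → 35
G: 164×125/255 = 20500/255 ≈ 80.392 → 80
B: 94×201/255 = 18894/255 ≈ 74.094 → 74
= RGB(35, 80, 74)


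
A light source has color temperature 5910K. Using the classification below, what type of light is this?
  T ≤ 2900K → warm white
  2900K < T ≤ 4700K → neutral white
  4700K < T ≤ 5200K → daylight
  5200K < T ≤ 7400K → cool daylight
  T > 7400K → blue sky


Temperature: 5910K
5200K < 5910K ≤ 7400K → cool daylight
Classification: cool daylight


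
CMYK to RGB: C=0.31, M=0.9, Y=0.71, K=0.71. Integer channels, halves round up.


R = 255 × (1-C) × (1-K) = 255 × 0.69 × 0.29 = 51.0255 → 51
G = 255 × (1-M) × (1-K) = 255 × 0.10 × 0.29 = 7.395 → 7
B = 255 × (1-Y) × (1-K) = 255 × 0.29 × 0.29 = 21.4455 → 21
= RGB(51, 7, 21)


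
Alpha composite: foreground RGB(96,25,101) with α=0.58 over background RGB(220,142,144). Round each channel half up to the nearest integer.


C = α×F + (1-α)×B, with 1-α = 0.42
R: 0.58×96 + 0.42×220 = 55.68 + 92.40 = 148.08 → 148
G: 0.58×25 + 0.42×142 = 14.50 + 59.64 = 74.14 → 74
B: 0.58×101 + 0.42×144 = 58.58 + 60.48 = 119.06 → 119
= RGB(148, 74, 119)


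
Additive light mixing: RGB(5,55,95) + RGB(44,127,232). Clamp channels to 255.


Additive: each channel = min(255, C₁+C₂)
R: 5+44 = 49 → 49
G: 55+127 = 182 → 182
B: 95+232 = 327 → 255
= RGB(49, 182, 255)


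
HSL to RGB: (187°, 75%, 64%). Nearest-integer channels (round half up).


H=187°, S=0.75, L=0.64
C = (1-|2L-1|)×S = (1-|0.28|)×0.75 = 0.54
H' = H/60 = 187/60 ≈ 3.1167; X = C×(1-|H' mod 2 - 1|) = 0.477
m = L - C/2 = 0.64 - 0.27 = 0.37
Sector ⌊H'⌋ = 3 → (R',G',B') = (0.0, 0.477, 0.54)
RGB = ((R'+m)×255, (G'+m)×255, (B'+m)×255) = (94.35, 215.985, 232.05)
Round half up → RGB(94, 216, 232)


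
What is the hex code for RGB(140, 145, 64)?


R = 140 → 8C (hex)
G = 145 → 91 (hex)
B = 64 → 40 (hex)
Hex = #8C9140


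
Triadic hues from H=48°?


Triadic: equally spaced at 120° intervals
H1 = 48°
H2 = (48 + 120) mod 360 = 168°
H3 = (48 + 240) mod 360 = 288°
Triadic = 48°, 168°, 288°


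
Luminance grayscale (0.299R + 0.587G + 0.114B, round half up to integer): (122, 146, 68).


Gray = 0.299×R + 0.587×G + 0.114×B
Gray = 0.299×122 + 0.587×146 + 0.114×68
Gray = 36.478 + 85.702 + 7.752
Gray = 129.932 → round half up → 130
Gray = 130


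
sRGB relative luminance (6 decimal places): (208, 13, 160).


Linearize each channel (sRGB transfer function): c = v/255; c_lin = c/12.92 if c ≤ 0.04045, else ((c+0.055)/1.055)^2.4
  R: 208/255 ≈ 0.815686 > 0.04045 → ((0.815686+0.055)/1.055)^2.4 ≈ 0.630757
  G: 13/255 ≈ 0.050980 > 0.04045 → ((0.050980+0.055)/1.055)^2.4 ≈ 0.004025
  B: 160/255 ≈ 0.627451 > 0.04045 → ((0.627451+0.055)/1.055)^2.4 ≈ 0.351533
R_lin = 0.630757, G_lin = 0.004025, B_lin = 0.351533
L = 0.2126×R + 0.7152×G + 0.0722×B
L = 0.2126×0.630757 + 0.7152×0.004025 + 0.0722×0.351533
L ≈ 0.162358


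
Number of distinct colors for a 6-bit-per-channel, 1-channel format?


Total bits = 6 bits/channel × 1 channels = 6 bits
Distinct colors = 2^6
= 64 colors


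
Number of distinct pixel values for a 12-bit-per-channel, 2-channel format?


Total bits = 12 bits/channel × 2 channels = 24 bits
Distinct pixel values = 2^24
= 16,777,216 pixel values


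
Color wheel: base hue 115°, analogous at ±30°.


Base hue: 115°
Left analog: (115 - 30) mod 360 = 85°
Right analog: (115 + 30) mod 360 = 145°
Analogous hues = 85° and 145°


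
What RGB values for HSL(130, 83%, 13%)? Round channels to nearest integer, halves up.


H=130°, S=0.83, L=0.13
C = (1-|2L-1|)×S = (1-|-0.74|)×0.83 = 0.2158
H' = H/60 = 130/60 ≈ 2.1667; X = C×(1-|H' mod 2 - 1|) ≈ 0.0360
m = L - C/2 = 0.13 - 0.1079 = 0.0221
Sector ⌊H'⌋ = 2 → (R',G',B') = (0.0, 0.2158, ≈0.0360)
RGB = ((R'+m)×255, (G'+m)×255, (B'+m)×255) = (5.6355, 60.6645, 14.807)
Round half up → RGB(6, 61, 15)


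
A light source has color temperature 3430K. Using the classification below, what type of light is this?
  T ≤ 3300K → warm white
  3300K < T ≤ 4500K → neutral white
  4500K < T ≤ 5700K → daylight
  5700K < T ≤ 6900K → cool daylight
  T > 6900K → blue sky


Temperature: 3430K
3300K < 3430K ≤ 4500K → neutral white
Classification: neutral white


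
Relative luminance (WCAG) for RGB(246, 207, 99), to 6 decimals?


Linearize each channel (sRGB transfer function): c = v/255; c_lin = c/12.92 if c ≤ 0.04045, else ((c+0.055)/1.055)^2.4
  R: 246/255 ≈ 0.964706 > 0.04045 → ((0.964706+0.055)/1.055)^2.4 ≈ 0.921582
  G: 207/255 ≈ 0.811765 > 0.04045 → ((0.811765+0.055)/1.055)^2.4 ≈ 0.623960
  B: 99/255 ≈ 0.388235 > 0.04045 → ((0.388235+0.055)/1.055)^2.4 ≈ 0.124772
R_lin = 0.921582, G_lin = 0.623960, B_lin = 0.124772
L = 0.2126×R + 0.7152×G + 0.0722×B
L = 0.2126×0.921582 + 0.7152×0.623960 + 0.0722×0.124772
L ≈ 0.651193


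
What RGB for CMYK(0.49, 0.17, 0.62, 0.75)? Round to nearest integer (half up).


R = 255 × (1-C) × (1-K) = 255 × 0.51 × 0.25 = 32.5125 → 33
G = 255 × (1-M) × (1-K) = 255 × 0.83 × 0.25 = 52.9125 → 53
B = 255 × (1-Y) × (1-K) = 255 × 0.38 × 0.25 = 24.225 → 24
= RGB(33, 53, 24)


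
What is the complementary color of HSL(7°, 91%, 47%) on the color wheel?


Complement = opposite side of color wheel = hue + 180°
H' = (7 + 180) mod 360 = 187°
S and L unchanged.
= HSL(187°, 91%, 47%)


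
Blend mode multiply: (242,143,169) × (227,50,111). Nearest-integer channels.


Multiply: C = A×B/255, rounded to nearest integer
R: 242×227/255 = 54934/255 ≈ 215.427 → 215
G: 143×50/255 = 7150/255 ≈ 28.039 → 28
B: 169×111/255 = 18759/255 ≈ 73.565 → 74
= RGB(215, 28, 74)


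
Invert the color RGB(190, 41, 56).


Invert: (255-R, 255-G, 255-B)
R: 255-190 = 65
G: 255-41 = 214
B: 255-56 = 199
= RGB(65, 214, 199)


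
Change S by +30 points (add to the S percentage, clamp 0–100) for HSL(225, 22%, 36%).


Original S = 22%
Adjustment = +30 percentage points
New S = 22 + (30) = 52
Clamp to [0, 100] → 52
= HSL(225°, 52%, 36%)


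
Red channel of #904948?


Color: #904948
R = 90 = 144
G = 49 = 73
B = 48 = 72
Red = 144


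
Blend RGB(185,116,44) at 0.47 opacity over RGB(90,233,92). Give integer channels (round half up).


C = α×F + (1-α)×B, with 1-α = 0.53
R: 0.47×185 + 0.53×90 = 86.95 + 47.70 = 134.65 → 135
G: 0.47×116 + 0.53×233 = 54.52 + 123.49 = 178.01 → 178
B: 0.47×44 + 0.53×92 = 20.68 + 48.76 = 69.44 → 69
= RGB(135, 178, 69)


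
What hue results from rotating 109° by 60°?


New hue = (H + rotation) mod 360
New hue = (109 + 60) mod 360
= 169 mod 360
= 169°


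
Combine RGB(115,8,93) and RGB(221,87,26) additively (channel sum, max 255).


Additive: each channel = min(255, C₁+C₂)
R: 115+221 = 336 → 255
G: 8+87 = 95 → 95
B: 93+26 = 119 → 119
= RGB(255, 95, 119)


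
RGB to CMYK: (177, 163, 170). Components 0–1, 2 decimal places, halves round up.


R'=177/255≈0.6941, G'=163/255≈0.6392, B'=170/255≈0.6667
K = 1 - max(R',G',B') = 1 - 177/255 = 78/255 = 0.30588… → 0.31
(1-R'-K)/(1-K) simplifies to (max-R)/max with max = 177:
C = (177-177)/177 = 0/177 = 0 → 0.00
M = (177-163)/177 = 14/177 = 0.07909… → 0.08
Y = (177-170)/177 = 7/177 = 0.03954… → 0.04
= CMYK(0.00, 0.08, 0.04, 0.31)


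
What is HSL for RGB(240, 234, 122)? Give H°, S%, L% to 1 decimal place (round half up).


Normalize: R'=240/255≈0.9412, G'=234/255≈0.9176, B'=122/255≈0.4784
Max=240/255, Min=122/255, Δ=Max-Min=118/255
L = (Max+Min)/2 = (240+122)/510 = 362/510 = 0.70980… → L = 71.0%
L > 0.5 → S = Δ/(2-Max-Min) = 118/(510-240-122) = 118/148 = 0.79729… → S = 79.7%
(the 1/255 factors cancel in S and H, so raw channel differences can be used)
Max is R' → H = 60 × (((G-B)/Δ) mod 6) = 60 × (((234-122)/118) mod 6)
  112/118 = 0.9491…
  H = 60 × 0.9491… = 56.949…° → H = 56.9°
= HSL(56.9°, 79.7%, 71.0%)


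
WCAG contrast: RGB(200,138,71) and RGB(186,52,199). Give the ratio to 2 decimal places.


Linearize each sRGB channel c=v/255: c/12.92 if c ≤ 0.04045 else ((c+0.055)/1.055)^2.4
L = 0.2126×R_lin + 0.7152×G_lin + 0.0722×B_lin
Color 1 (200,138,71):
  R=200: 200/255≈0.7843 > 0.04045 → ((0.7843+0.055)/1.055)^2.4 ≈ 0.57758
  G=138: 138/255≈0.5412 > 0.04045 → ((0.5412+0.055)/1.055)^2.4 ≈ 0.25415
  B=71: 71/255≈0.2784 > 0.04045 → ((0.2784+0.055)/1.055)^2.4 ≈ 0.06301
  L1 = 0.2126×0.57758 + 0.7152×0.25415 + 0.0722×0.06301 ≈ 0.30911
Color 2 (186,52,199):
  R=186: 186/255≈0.7294 > 0.04045 → ((0.7294+0.055)/1.055)^2.4 ≈ 0.49102
  G=52: 52/255≈0.2039 > 0.04045 → ((0.2039+0.055)/1.055)^2.4 ≈ 0.03434
  B=199: 199/255≈0.7804 > 0.04045 → ((0.7804+0.055)/1.055)^2.4 ≈ 0.57112
  L2 = 0.2126×0.49102 + 0.7152×0.03434 + 0.0722×0.57112 ≈ 0.17019
Lighter = 0.30911, Darker = 0.17019
Ratio = (L_lighter + 0.05) / (L_darker + 0.05)
Ratio = (0.30911 + 0.05) / (0.17019 + 0.05) = 0.35911 / 0.22019 ≈ 1.6310
Ratio ≈ 1.63:1


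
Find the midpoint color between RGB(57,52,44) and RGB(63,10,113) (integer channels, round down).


Midpoint: each channel = ⌊(C₁+C₂)/2⌋
R: ⌊(57+63)/2⌋ = 60
G: ⌊(52+10)/2⌋ = 31
B: ⌊(44+113)/2⌋ = 78
= RGB(60, 31, 78)


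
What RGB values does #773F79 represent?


77 → 119 (R)
3F → 63 (G)
79 → 121 (B)
= RGB(119, 63, 121)


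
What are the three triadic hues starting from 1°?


Triadic: equally spaced at 120° intervals
H1 = 1°
H2 = (1 + 120) mod 360 = 121°
H3 = (1 + 240) mod 360 = 241°
Triadic = 1°, 121°, 241°


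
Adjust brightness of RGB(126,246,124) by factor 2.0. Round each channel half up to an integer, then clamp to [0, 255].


Multiply each channel by 2.0, round half up, clamp to [0, 255]
R: 126×2.0 = 252
G: 246×2.0 = 492 → clamp → 255
B: 124×2.0 = 248
= RGB(252, 255, 248)


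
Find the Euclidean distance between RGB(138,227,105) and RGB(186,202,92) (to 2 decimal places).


d = √[(R₁-R₂)² + (G₁-G₂)² + (B₁-B₂)²]
d = √[(138-186)² + (227-202)² + (105-92)²]
d = √[2304 + 625 + 169]
d = √3098
d ≈ 55.66


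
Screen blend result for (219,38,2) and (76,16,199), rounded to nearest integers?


Screen: C = 255 - (255-A)×(255-B)/255, rounded to nearest integer
R: 255 - (255-219)×(255-76)/255 = 255 - 6444/255 ≈ 255 - 25.271 = 229.729 → 230
G: 255 - (255-38)×(255-16)/255 = 255 - 51863/255 ≈ 255 - 203.384 = 51.616 → 52
B: 255 - (255-2)×(255-199)/255 = 255 - 14168/255 ≈ 255 - 55.561 = 199.439 → 199
= RGB(230, 52, 199)


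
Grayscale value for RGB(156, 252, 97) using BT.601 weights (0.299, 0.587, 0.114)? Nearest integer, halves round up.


Gray = 0.299×R + 0.587×G + 0.114×B
Gray = 0.299×156 + 0.587×252 + 0.114×97
Gray = 46.644 + 147.924 + 11.058
Gray = 205.626 → round half up → 206
Gray = 206


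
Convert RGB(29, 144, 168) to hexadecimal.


R = 29 → 1D (hex)
G = 144 → 90 (hex)
B = 168 → A8 (hex)
Hex = #1D90A8


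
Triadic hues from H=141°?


Triadic: equally spaced at 120° intervals
H1 = 141°
H2 = (141 + 120) mod 360 = 261°
H3 = (141 + 240) mod 360 = 21°
Triadic = 141°, 261°, 21°


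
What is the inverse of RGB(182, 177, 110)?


Invert: (255-R, 255-G, 255-B)
R: 255-182 = 73
G: 255-177 = 78
B: 255-110 = 145
= RGB(73, 78, 145)


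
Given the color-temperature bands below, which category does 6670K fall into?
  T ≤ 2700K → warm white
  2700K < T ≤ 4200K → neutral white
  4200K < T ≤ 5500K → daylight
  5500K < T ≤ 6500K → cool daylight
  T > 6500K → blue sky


Temperature: 6670K
6670K > 6500K → blue sky
Classification: blue sky


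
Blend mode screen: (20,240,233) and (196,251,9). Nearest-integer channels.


Screen: C = 255 - (255-A)×(255-B)/255, rounded to nearest integer
R: 255 - (255-20)×(255-196)/255 = 255 - 13865/255 ≈ 255 - 54.373 = 200.627 → 201
G: 255 - (255-240)×(255-251)/255 = 255 - 60/255 ≈ 255 - 0.235 = 254.765 → 255
B: 255 - (255-233)×(255-9)/255 = 255 - 5412/255 ≈ 255 - 21.224 = 233.776 → 234
= RGB(201, 255, 234)


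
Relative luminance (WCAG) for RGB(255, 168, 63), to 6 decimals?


Linearize each channel (sRGB transfer function): c = v/255; c_lin = c/12.92 if c ≤ 0.04045, else ((c+0.055)/1.055)^2.4
  R: 255/255 ≈ 1.000000 > 0.04045 → ((1.000000+0.055)/1.055)^2.4 ≈ 1.000000
  G: 168/255 ≈ 0.658824 > 0.04045 → ((0.658824+0.055)/1.055)^2.4 ≈ 0.391572
  B: 63/255 ≈ 0.247059 > 0.04045 → ((0.247059+0.055)/1.055)^2.4 ≈ 0.049707
R_lin = 1.000000, G_lin = 0.391572, B_lin = 0.049707
L = 0.2126×R + 0.7152×G + 0.0722×B
L = 0.2126×1.000000 + 0.7152×0.391572 + 0.0722×0.049707
L ≈ 0.496241


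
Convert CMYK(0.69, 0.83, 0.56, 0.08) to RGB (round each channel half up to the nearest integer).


R = 255 × (1-C) × (1-K) = 255 × 0.31 × 0.92 = 72.726 → 73
G = 255 × (1-M) × (1-K) = 255 × 0.17 × 0.92 = 39.882 → 40
B = 255 × (1-Y) × (1-K) = 255 × 0.44 × 0.92 = 103.224 → 103
= RGB(73, 40, 103)


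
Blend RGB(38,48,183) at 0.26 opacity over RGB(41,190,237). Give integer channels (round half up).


C = α×F + (1-α)×B, with 1-α = 0.74
R: 0.26×38 + 0.74×41 = 9.88 + 30.34 = 40.22 → 40
G: 0.26×48 + 0.74×190 = 12.48 + 140.60 = 153.08 → 153
B: 0.26×183 + 0.74×237 = 47.58 + 175.38 = 222.96 → 223
= RGB(40, 153, 223)


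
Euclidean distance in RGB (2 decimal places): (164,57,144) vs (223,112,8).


d = √[(R₁-R₂)² + (G₁-G₂)² + (B₁-B₂)²]
d = √[(164-223)² + (57-112)² + (144-8)²]
d = √[3481 + 3025 + 18496]
d = √25002
d ≈ 158.12


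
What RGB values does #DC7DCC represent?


DC → 220 (R)
7D → 125 (G)
CC → 204 (B)
= RGB(220, 125, 204)


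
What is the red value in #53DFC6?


Color: #53DFC6
R = 53 = 83
G = DF = 223
B = C6 = 198
Red = 83


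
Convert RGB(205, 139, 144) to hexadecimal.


R = 205 → CD (hex)
G = 139 → 8B (hex)
B = 144 → 90 (hex)
Hex = #CD8B90


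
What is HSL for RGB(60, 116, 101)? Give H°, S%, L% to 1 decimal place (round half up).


Normalize: R'=60/255≈0.2353, G'=116/255≈0.4549, B'=101/255≈0.3961
Max=116/255, Min=60/255, Δ=Max-Min=56/255
L = (Max+Min)/2 = (116+60)/510 = 176/510 = 0.34509… → L = 34.5%
L ≤ 0.5 → S = Δ/(Max+Min) = 56/(116+60) = 56/176 = 0.31818… → S = 31.8%
(the 1/255 factors cancel in S and H, so raw channel differences can be used)
Max is G' → H = 60 × ((B-R)/Δ + 2) = 60 × ((101-60)/56 + 2)
  41/56 + 2 = 0.7321… + 2 = 2.7321…
  H = 60 × 2.7321… = 163.928…° → H = 163.9°
= HSL(163.9°, 31.8%, 34.5%)


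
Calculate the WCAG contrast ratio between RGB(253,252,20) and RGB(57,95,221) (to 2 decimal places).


Linearize each sRGB channel c=v/255: c/12.92 if c ≤ 0.04045 else ((c+0.055)/1.055)^2.4
L = 0.2126×R_lin + 0.7152×G_lin + 0.0722×B_lin
Color 1 (253,252,20):
  R=253: 253/255≈0.9922 > 0.04045 → ((0.9922+0.055)/1.055)^2.4 ≈ 0.98225
  G=252: 252/255≈0.9882 > 0.04045 → ((0.9882+0.055)/1.055)^2.4 ≈ 0.97345
  B=20: 20/255≈0.0784 > 0.04045 → ((0.0784+0.055)/1.055)^2.4 ≈ 0.00700
  L1 = 0.2126×0.98225 + 0.7152×0.97345 + 0.0722×0.00700 ≈ 0.90554
Color 2 (57,95,221):
  R=57: 57/255≈0.2235 > 0.04045 → ((0.2235+0.055)/1.055)^2.4 ≈ 0.04092
  G=95: 95/255≈0.3725 > 0.04045 → ((0.3725+0.055)/1.055)^2.4 ≈ 0.11444
  B=221: 221/255≈0.8667 > 0.04045 → ((0.8667+0.055)/1.055)^2.4 ≈ 0.72306
  L2 = 0.2126×0.04092 + 0.7152×0.11444 + 0.0722×0.72306 ≈ 0.14275
Lighter = 0.90554, Darker = 0.14275
Ratio = (L_lighter + 0.05) / (L_darker + 0.05)
Ratio = (0.90554 + 0.05) / (0.14275 + 0.05) = 0.95554 / 0.19275 ≈ 4.9575
Ratio ≈ 4.96:1


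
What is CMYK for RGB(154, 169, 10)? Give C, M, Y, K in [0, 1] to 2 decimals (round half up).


R'=154/255≈0.6039, G'=169/255≈0.6627, B'=10/255≈0.0392
K = 1 - max(R',G',B') = 1 - 169/255 = 86/255 = 0.33725… → 0.34
(1-R'-K)/(1-K) simplifies to (max-R)/max with max = 169:
C = (169-154)/169 = 15/169 = 0.08875… → 0.09
M = (169-169)/169 = 0/169 = 0 → 0.00
Y = (169-10)/169 = 159/169 = 0.94082… → 0.94
= CMYK(0.09, 0.00, 0.94, 0.34)


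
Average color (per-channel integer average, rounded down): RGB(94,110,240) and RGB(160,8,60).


Midpoint: each channel = ⌊(C₁+C₂)/2⌋
R: ⌊(94+160)/2⌋ = 127
G: ⌊(110+8)/2⌋ = 59
B: ⌊(240+60)/2⌋ = 150
= RGB(127, 59, 150)


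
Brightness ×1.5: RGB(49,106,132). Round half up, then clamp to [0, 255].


Multiply each channel by 1.5, round half up, clamp to [0, 255]
R: 49×1.5 = 73.5 → round → 74
G: 106×1.5 = 159
B: 132×1.5 = 198
= RGB(74, 159, 198)


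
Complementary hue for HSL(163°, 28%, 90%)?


Complement = opposite side of color wheel = hue + 180°
H' = (163 + 180) mod 360 = 343°
S and L unchanged.
= HSL(343°, 28%, 90%)


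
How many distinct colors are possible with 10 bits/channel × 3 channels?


Total bits = 10 bits/channel × 3 channels = 30 bits
Distinct colors = 2^30
= 1,073,741,824 colors


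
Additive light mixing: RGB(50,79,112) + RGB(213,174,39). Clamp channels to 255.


Additive: each channel = min(255, C₁+C₂)
R: 50+213 = 263 → 255
G: 79+174 = 253 → 253
B: 112+39 = 151 → 151
= RGB(255, 253, 151)


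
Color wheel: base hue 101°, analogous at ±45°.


Base hue: 101°
Left analog: (101 - 45) mod 360 = 56°
Right analog: (101 + 45) mod 360 = 146°
Analogous hues = 56° and 146°


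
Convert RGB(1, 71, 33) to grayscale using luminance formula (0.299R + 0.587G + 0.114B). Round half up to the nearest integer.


Gray = 0.299×R + 0.587×G + 0.114×B
Gray = 0.299×1 + 0.587×71 + 0.114×33
Gray = 0.299 + 41.677 + 3.762
Gray = 45.738 → round half up → 46
Gray = 46


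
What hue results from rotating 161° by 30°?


New hue = (H + rotation) mod 360
New hue = (161 + 30) mod 360
= 191 mod 360
= 191°


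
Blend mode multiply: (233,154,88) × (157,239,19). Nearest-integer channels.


Multiply: C = A×B/255, rounded to nearest integer
R: 233×157/255 = 36581/255 ≈ 143.455 → 143
G: 154×239/255 = 36806/255 ≈ 144.337 → 144
B: 88×19/255 = 1672/255 ≈ 6.557 → 7
= RGB(143, 144, 7)


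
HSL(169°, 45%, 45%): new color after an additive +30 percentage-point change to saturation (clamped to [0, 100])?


Original S = 45%
Adjustment = +30 percentage points
New S = 45 + (30) = 75
Clamp to [0, 100] → 75
= HSL(169°, 75%, 45%)


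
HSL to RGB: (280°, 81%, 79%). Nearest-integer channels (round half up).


H=280°, S=0.81, L=0.79
C = (1-|2L-1|)×S = (1-|0.58|)×0.81 = 0.3402
H' = H/60 = 280/60 ≈ 4.6667; X = C×(1-|H' mod 2 - 1|) = 0.2268
m = L - C/2 = 0.79 - 0.1701 = 0.6199
Sector ⌊H'⌋ = 4 → (R',G',B') = (0.2268, 0.0, 0.3402)
RGB = ((R'+m)×255, (G'+m)×255, (B'+m)×255) = (215.9085, 158.0745, 244.8255)
Round half up → RGB(216, 158, 245)


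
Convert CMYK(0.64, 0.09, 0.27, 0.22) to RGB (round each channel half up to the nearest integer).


R = 255 × (1-C) × (1-K) = 255 × 0.36 × 0.78 = 71.604 → 72
G = 255 × (1-M) × (1-K) = 255 × 0.91 × 0.78 = 180.999 → 181
B = 255 × (1-Y) × (1-K) = 255 × 0.73 × 0.78 = 145.197 → 145
= RGB(72, 181, 145)


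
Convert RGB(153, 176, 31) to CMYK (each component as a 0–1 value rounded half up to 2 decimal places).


R'=153/255≈0.6000, G'=176/255≈0.6902, B'=31/255≈0.1216
K = 1 - max(R',G',B') = 1 - 176/255 = 79/255 = 0.30980… → 0.31
(1-R'-K)/(1-K) simplifies to (max-R)/max with max = 176:
C = (176-153)/176 = 23/176 = 0.13068… → 0.13
M = (176-176)/176 = 0/176 = 0 → 0.00
Y = (176-31)/176 = 145/176 = 0.82386… → 0.82
= CMYK(0.13, 0.00, 0.82, 0.31)


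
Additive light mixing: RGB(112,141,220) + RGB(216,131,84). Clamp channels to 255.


Additive: each channel = min(255, C₁+C₂)
R: 112+216 = 328 → 255
G: 141+131 = 272 → 255
B: 220+84 = 304 → 255
= RGB(255, 255, 255)


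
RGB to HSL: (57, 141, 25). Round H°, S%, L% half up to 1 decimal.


Normalize: R'=57/255≈0.2235, G'=141/255≈0.5529, B'=25/255≈0.0980
Max=141/255, Min=25/255, Δ=Max-Min=116/255
L = (Max+Min)/2 = (141+25)/510 = 166/510 = 0.32549… → L = 32.5%
L ≤ 0.5 → S = Δ/(Max+Min) = 116/(141+25) = 116/166 = 0.69879… → S = 69.9%
(the 1/255 factors cancel in S and H, so raw channel differences can be used)
Max is G' → H = 60 × ((B-R)/Δ + 2) = 60 × ((25-57)/116 + 2)
  -32/116 + 2 = -0.2758… + 2 = 1.7241…
  H = 60 × 1.7241… = 103.448…° → H = 103.4°
= HSL(103.4°, 69.9%, 32.5%)


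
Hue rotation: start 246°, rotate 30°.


New hue = (H + rotation) mod 360
New hue = (246 + 30) mod 360
= 276 mod 360
= 276°


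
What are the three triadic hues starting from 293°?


Triadic: equally spaced at 120° intervals
H1 = 293°
H2 = (293 + 120) mod 360 = 53°
H3 = (293 + 240) mod 360 = 173°
Triadic = 293°, 53°, 173°


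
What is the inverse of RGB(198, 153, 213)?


Invert: (255-R, 255-G, 255-B)
R: 255-198 = 57
G: 255-153 = 102
B: 255-213 = 42
= RGB(57, 102, 42)


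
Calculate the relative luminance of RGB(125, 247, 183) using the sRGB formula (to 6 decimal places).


Linearize each channel (sRGB transfer function): c = v/255; c_lin = c/12.92 if c ≤ 0.04045, else ((c+0.055)/1.055)^2.4
  R: 125/255 ≈ 0.490196 > 0.04045 → ((0.490196+0.055)/1.055)^2.4 ≈ 0.205079
  G: 247/255 ≈ 0.968627 > 0.04045 → ((0.968627+0.055)/1.055)^2.4 ≈ 0.930111
  B: 183/255 ≈ 0.717647 > 0.04045 → ((0.717647+0.055)/1.055)^2.4 ≈ 0.473531
R_lin = 0.205079, G_lin = 0.930111, B_lin = 0.473531
L = 0.2126×R + 0.7152×G + 0.0722×B
L = 0.2126×0.205079 + 0.7152×0.930111 + 0.0722×0.473531
L ≈ 0.743004


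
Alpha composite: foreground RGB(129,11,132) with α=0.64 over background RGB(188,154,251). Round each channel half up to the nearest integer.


C = α×F + (1-α)×B, with 1-α = 0.36
R: 0.64×129 + 0.36×188 = 82.56 + 67.68 = 150.24 → 150
G: 0.64×11 + 0.36×154 = 7.04 + 55.44 = 62.48 → 62
B: 0.64×132 + 0.36×251 = 84.48 + 90.36 = 174.84 → 175
= RGB(150, 62, 175)


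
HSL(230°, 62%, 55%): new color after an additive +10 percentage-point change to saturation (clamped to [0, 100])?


Original S = 62%
Adjustment = +10 percentage points
New S = 62 + (10) = 72
Clamp to [0, 100] → 72
= HSL(230°, 72%, 55%)


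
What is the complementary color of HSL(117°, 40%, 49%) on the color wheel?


Complement = opposite side of color wheel = hue + 180°
H' = (117 + 180) mod 360 = 297°
S and L unchanged.
= HSL(297°, 40%, 49%)


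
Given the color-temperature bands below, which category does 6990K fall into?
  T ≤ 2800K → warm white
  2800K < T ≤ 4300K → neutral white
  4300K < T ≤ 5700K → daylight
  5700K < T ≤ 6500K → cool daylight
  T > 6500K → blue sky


Temperature: 6990K
6990K > 6500K → blue sky
Classification: blue sky


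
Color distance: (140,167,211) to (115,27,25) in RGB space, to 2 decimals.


d = √[(R₁-R₂)² + (G₁-G₂)² + (B₁-B₂)²]
d = √[(140-115)² + (167-27)² + (211-25)²]
d = √[625 + 19600 + 34596]
d = √54821
d ≈ 234.14


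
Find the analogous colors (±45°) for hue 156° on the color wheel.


Base hue: 156°
Left analog: (156 - 45) mod 360 = 111°
Right analog: (156 + 45) mod 360 = 201°
Analogous hues = 111° and 201°


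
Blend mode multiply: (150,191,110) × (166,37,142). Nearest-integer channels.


Multiply: C = A×B/255, rounded to nearest integer
R: 150×166/255 = 24900/255 ≈ 97.647 → 98
G: 191×37/255 = 7067/255 ≈ 27.714 → 28
B: 110×142/255 = 15620/255 ≈ 61.255 → 61
= RGB(98, 28, 61)


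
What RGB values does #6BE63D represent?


6B → 107 (R)
E6 → 230 (G)
3D → 61 (B)
= RGB(107, 230, 61)


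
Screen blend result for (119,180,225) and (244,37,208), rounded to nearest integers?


Screen: C = 255 - (255-A)×(255-B)/255, rounded to nearest integer
R: 255 - (255-119)×(255-244)/255 = 255 - 1496/255 ≈ 255 - 5.867 = 249.133 → 249
G: 255 - (255-180)×(255-37)/255 = 255 - 16350/255 ≈ 255 - 64.118 = 190.882 → 191
B: 255 - (255-225)×(255-208)/255 = 255 - 1410/255 ≈ 255 - 5.529 = 249.471 → 249
= RGB(249, 191, 249)


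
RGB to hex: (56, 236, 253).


R = 56 → 38 (hex)
G = 236 → EC (hex)
B = 253 → FD (hex)
Hex = #38ECFD


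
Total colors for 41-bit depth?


Colors = 2^bits = 2^41
= 2,199,023,255,552 colors


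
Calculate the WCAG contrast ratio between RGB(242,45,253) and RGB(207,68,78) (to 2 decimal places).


Linearize each sRGB channel c=v/255: c/12.92 if c ≤ 0.04045 else ((c+0.055)/1.055)^2.4
L = 0.2126×R_lin + 0.7152×G_lin + 0.0722×B_lin
Color 1 (242,45,253):
  R=242: 242/255≈0.9490 > 0.04045 → ((0.9490+0.055)/1.055)^2.4 ≈ 0.88792
  G=45: 45/255≈0.1765 > 0.04045 → ((0.1765+0.055)/1.055)^2.4 ≈ 0.02624
  B=253: 253/255≈0.9922 > 0.04045 → ((0.9922+0.055)/1.055)^2.4 ≈ 0.98225
  L1 = 0.2126×0.88792 + 0.7152×0.02624 + 0.0722×0.98225 ≈ 0.27846
Color 2 (207,68,78):
  R=207: 207/255≈0.8118 > 0.04045 → ((0.8118+0.055)/1.055)^2.4 ≈ 0.62396
  G=68: 68/255≈0.2667 > 0.04045 → ((0.2667+0.055)/1.055)^2.4 ≈ 0.05781
  B=78: 78/255≈0.3059 > 0.04045 → ((0.3059+0.055)/1.055)^2.4 ≈ 0.07619
  L2 = 0.2126×0.62396 + 0.7152×0.05781 + 0.0722×0.07619 ≈ 0.17950
Lighter = 0.27846, Darker = 0.17950
Ratio = (L_lighter + 0.05) / (L_darker + 0.05)
Ratio = (0.27846 + 0.05) / (0.17950 + 0.05) = 0.32846 / 0.22950 ≈ 1.4312
Ratio ≈ 1.43:1


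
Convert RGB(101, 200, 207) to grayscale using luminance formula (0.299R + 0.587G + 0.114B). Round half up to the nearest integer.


Gray = 0.299×R + 0.587×G + 0.114×B
Gray = 0.299×101 + 0.587×200 + 0.114×207
Gray = 30.199 + 117.400 + 23.598
Gray = 171.197 → round half up → 171
Gray = 171


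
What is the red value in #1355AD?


Color: #1355AD
R = 13 = 19
G = 55 = 85
B = AD = 173
Red = 19


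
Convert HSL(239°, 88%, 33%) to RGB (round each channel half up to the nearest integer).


H=239°, S=0.88, L=0.33
C = (1-|2L-1|)×S = (1-|-0.34|)×0.88 = 0.5808
H' = H/60 = 239/60 ≈ 3.9833; X = C×(1-|H' mod 2 - 1|) = 0.00968
m = L - C/2 = 0.33 - 0.2904 = 0.0396
Sector ⌊H'⌋ = 3 → (R',G',B') = (0.0, 0.00968, 0.5808)
RGB = ((R'+m)×255, (G'+m)×255, (B'+m)×255) = (10.098, 12.5664, 158.202)
Round half up → RGB(10, 13, 158)


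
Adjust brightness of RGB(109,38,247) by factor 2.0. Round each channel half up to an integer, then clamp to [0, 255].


Multiply each channel by 2.0, round half up, clamp to [0, 255]
R: 109×2.0 = 218
G: 38×2.0 = 76
B: 247×2.0 = 494 → clamp → 255
= RGB(218, 76, 255)


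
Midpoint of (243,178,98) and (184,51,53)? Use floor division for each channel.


Midpoint: each channel = ⌊(C₁+C₂)/2⌋
R: ⌊(243+184)/2⌋ = 213
G: ⌊(178+51)/2⌋ = 114
B: ⌊(98+53)/2⌋ = 75
= RGB(213, 114, 75)


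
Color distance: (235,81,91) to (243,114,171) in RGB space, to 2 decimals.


d = √[(R₁-R₂)² + (G₁-G₂)² + (B₁-B₂)²]
d = √[(235-243)² + (81-114)² + (91-171)²]
d = √[64 + 1089 + 6400]
d = √7553
d ≈ 86.91


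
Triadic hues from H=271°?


Triadic: equally spaced at 120° intervals
H1 = 271°
H2 = (271 + 120) mod 360 = 31°
H3 = (271 + 240) mod 360 = 151°
Triadic = 271°, 31°, 151°


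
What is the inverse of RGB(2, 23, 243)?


Invert: (255-R, 255-G, 255-B)
R: 255-2 = 253
G: 255-23 = 232
B: 255-243 = 12
= RGB(253, 232, 12)


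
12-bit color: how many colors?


Colors = 2^bits = 2^12
= 4,096 colors


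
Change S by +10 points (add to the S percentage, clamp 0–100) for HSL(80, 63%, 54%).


Original S = 63%
Adjustment = +10 percentage points
New S = 63 + (10) = 73
Clamp to [0, 100] → 73
= HSL(80°, 73%, 54%)


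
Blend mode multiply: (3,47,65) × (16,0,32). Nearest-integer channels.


Multiply: C = A×B/255, rounded to nearest integer
R: 3×16/255 = 48/255 ≈ 0.188 → 0
G: 47×0/255 = 0/255 ≈ 0.000 → 0
B: 65×32/255 = 2080/255 ≈ 8.157 → 8
= RGB(0, 0, 8)


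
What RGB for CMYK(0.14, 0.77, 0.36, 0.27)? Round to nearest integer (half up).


R = 255 × (1-C) × (1-K) = 255 × 0.86 × 0.73 = 160.089 → 160
G = 255 × (1-M) × (1-K) = 255 × 0.23 × 0.73 = 42.8145 → 43
B = 255 × (1-Y) × (1-K) = 255 × 0.64 × 0.73 = 119.136 → 119
= RGB(160, 43, 119)


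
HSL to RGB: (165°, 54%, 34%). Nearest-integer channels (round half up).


H=165°, S=0.54, L=0.34
C = (1-|2L-1|)×S = (1-|-0.32|)×0.54 = 0.3672
H' = H/60 = 165/60 ≈ 2.7500; X = C×(1-|H' mod 2 - 1|) = 0.2754
m = L - C/2 = 0.34 - 0.1836 = 0.1564
Sector ⌊H'⌋ = 2 → (R',G',B') = (0.0, 0.3672, 0.2754)
RGB = ((R'+m)×255, (G'+m)×255, (B'+m)×255) = (39.882, 133.518, 110.109)
Round half up → RGB(40, 134, 110)


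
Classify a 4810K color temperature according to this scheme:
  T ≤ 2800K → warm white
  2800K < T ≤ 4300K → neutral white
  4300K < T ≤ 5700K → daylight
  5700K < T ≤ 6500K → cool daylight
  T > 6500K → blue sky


Temperature: 4810K
4300K < 4810K ≤ 5700K → daylight
Classification: daylight


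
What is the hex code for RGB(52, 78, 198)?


R = 52 → 34 (hex)
G = 78 → 4E (hex)
B = 198 → C6 (hex)
Hex = #344EC6


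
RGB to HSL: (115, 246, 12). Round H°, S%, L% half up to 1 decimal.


Normalize: R'=115/255≈0.4510, G'=246/255≈0.9647, B'=12/255≈0.0471
Max=246/255, Min=12/255, Δ=Max-Min=234/255
L = (Max+Min)/2 = (246+12)/510 = 258/510 = 0.50588… → L = 50.6%
L > 0.5 → S = Δ/(2-Max-Min) = 234/(510-246-12) = 234/252 = 0.92857… → S = 92.9%
(the 1/255 factors cancel in S and H, so raw channel differences can be used)
Max is G' → H = 60 × ((B-R)/Δ + 2) = 60 × ((12-115)/234 + 2)
  -103/234 + 2 = -0.4401… + 2 = 1.5598…
  H = 60 × 1.5598… = 93.589…° → H = 93.6°
= HSL(93.6°, 92.9%, 50.6%)


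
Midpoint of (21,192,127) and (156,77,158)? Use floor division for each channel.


Midpoint: each channel = ⌊(C₁+C₂)/2⌋
R: ⌊(21+156)/2⌋ = 88
G: ⌊(192+77)/2⌋ = 134
B: ⌊(127+158)/2⌋ = 142
= RGB(88, 134, 142)


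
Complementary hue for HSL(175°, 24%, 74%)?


Complement = opposite side of color wheel = hue + 180°
H' = (175 + 180) mod 360 = 355°
S and L unchanged.
= HSL(355°, 24%, 74%)


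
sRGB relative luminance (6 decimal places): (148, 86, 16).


Linearize each channel (sRGB transfer function): c = v/255; c_lin = c/12.92 if c ≤ 0.04045, else ((c+0.055)/1.055)^2.4
  R: 148/255 ≈ 0.580392 > 0.04045 → ((0.580392+0.055)/1.055)^2.4 ≈ 0.296138
  G: 86/255 ≈ 0.337255 > 0.04045 → ((0.337255+0.055)/1.055)^2.4 ≈ 0.093059
  B: 16/255 ≈ 0.062745 > 0.04045 → ((0.062745+0.055)/1.055)^2.4 ≈ 0.005182
R_lin = 0.296138, G_lin = 0.093059, B_lin = 0.005182
L = 0.2126×R + 0.7152×G + 0.0722×B
L = 0.2126×0.296138 + 0.7152×0.093059 + 0.0722×0.005182
L ≈ 0.129889


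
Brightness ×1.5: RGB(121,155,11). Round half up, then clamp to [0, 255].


Multiply each channel by 1.5, round half up, clamp to [0, 255]
R: 121×1.5 = 181.5 → round → 182
G: 155×1.5 = 232.5 → round → 233
B: 11×1.5 = 16.5 → round → 17
= RGB(182, 233, 17)


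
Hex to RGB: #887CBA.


88 → 136 (R)
7C → 124 (G)
BA → 186 (B)
= RGB(136, 124, 186)


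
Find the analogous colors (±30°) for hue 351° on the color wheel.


Base hue: 351°
Left analog: (351 - 30) mod 360 = 321°
Right analog: (351 + 30) mod 360 = 21°
Analogous hues = 321° and 21°


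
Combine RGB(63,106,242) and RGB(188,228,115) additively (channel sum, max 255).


Additive: each channel = min(255, C₁+C₂)
R: 63+188 = 251 → 251
G: 106+228 = 334 → 255
B: 242+115 = 357 → 255
= RGB(251, 255, 255)


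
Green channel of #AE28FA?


Color: #AE28FA
R = AE = 174
G = 28 = 40
B = FA = 250
Green = 40


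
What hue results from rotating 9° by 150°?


New hue = (H + rotation) mod 360
New hue = (9 + 150) mod 360
= 159 mod 360
= 159°


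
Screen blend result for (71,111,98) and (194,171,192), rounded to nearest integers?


Screen: C = 255 - (255-A)×(255-B)/255, rounded to nearest integer
R: 255 - (255-71)×(255-194)/255 = 255 - 11224/255 ≈ 255 - 44.016 = 210.984 → 211
G: 255 - (255-111)×(255-171)/255 = 255 - 12096/255 ≈ 255 - 47.435 = 207.565 → 208
B: 255 - (255-98)×(255-192)/255 = 255 - 9891/255 ≈ 255 - 38.788 = 216.212 → 216
= RGB(211, 208, 216)


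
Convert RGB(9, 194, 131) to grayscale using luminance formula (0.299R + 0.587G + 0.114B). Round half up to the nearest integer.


Gray = 0.299×R + 0.587×G + 0.114×B
Gray = 0.299×9 + 0.587×194 + 0.114×131
Gray = 2.691 + 113.878 + 14.934
Gray = 131.503 → round half up → 132
Gray = 132


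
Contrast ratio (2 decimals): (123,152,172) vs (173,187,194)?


Linearize each sRGB channel c=v/255: c/12.92 if c ≤ 0.04045 else ((c+0.055)/1.055)^2.4
L = 0.2126×R_lin + 0.7152×G_lin + 0.0722×B_lin
Color 1 (123,152,172):
  R=123: 123/255≈0.4824 > 0.04045 → ((0.4824+0.055)/1.055)^2.4 ≈ 0.19807
  G=152: 152/255≈0.5961 > 0.04045 → ((0.5961+0.055)/1.055)^2.4 ≈ 0.31399
  B=172: 172/255≈0.6745 > 0.04045 → ((0.6745+0.055)/1.055)^2.4 ≈ 0.41254
  L1 = 0.2126×0.19807 + 0.7152×0.31399 + 0.0722×0.41254 ≈ 0.29646
Color 2 (173,187,194):
  R=173: 173/255≈0.6784 > 0.04045 → ((0.6784+0.055)/1.055)^2.4 ≈ 0.41789
  G=187: 187/255≈0.7333 > 0.04045 → ((0.7333+0.055)/1.055)^2.4 ≈ 0.49693
  B=194: 194/255≈0.7608 > 0.04045 → ((0.7608+0.055)/1.055)^2.4 ≈ 0.53948
  L2 = 0.2126×0.41789 + 0.7152×0.49693 + 0.0722×0.53948 ≈ 0.48320
Lighter = 0.48320, Darker = 0.29646
Ratio = (L_lighter + 0.05) / (L_darker + 0.05)
Ratio = (0.48320 + 0.05) / (0.29646 + 0.05) = 0.53320 / 0.34646 ≈ 1.5390
Ratio ≈ 1.54:1


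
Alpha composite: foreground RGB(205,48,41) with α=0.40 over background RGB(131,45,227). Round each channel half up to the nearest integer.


C = α×F + (1-α)×B, with 1-α = 0.60
R: 0.40×205 + 0.60×131 = 82.00 + 78.60 = 160.60 → 161
G: 0.40×48 + 0.60×45 = 19.20 + 27.00 = 46.20 → 46
B: 0.40×41 + 0.60×227 = 16.40 + 136.20 = 152.60 → 153
= RGB(161, 46, 153)


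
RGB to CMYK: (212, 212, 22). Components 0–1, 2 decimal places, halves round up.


R'=212/255≈0.8314, G'=212/255≈0.8314, B'=22/255≈0.0863
K = 1 - max(R',G',B') = 1 - 212/255 = 43/255 = 0.16862… → 0.17
(1-R'-K)/(1-K) simplifies to (max-R)/max with max = 212:
C = (212-212)/212 = 0/212 = 0 → 0.00
M = (212-212)/212 = 0/212 = 0 → 0.00
Y = (212-22)/212 = 190/212 = 0.89622… → 0.90
= CMYK(0.00, 0.00, 0.90, 0.17)


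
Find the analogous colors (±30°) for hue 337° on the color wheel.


Base hue: 337°
Left analog: (337 - 30) mod 360 = 307°
Right analog: (337 + 30) mod 360 = 7°
Analogous hues = 307° and 7°


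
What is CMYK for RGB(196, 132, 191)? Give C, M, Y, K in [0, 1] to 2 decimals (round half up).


R'=196/255≈0.7686, G'=132/255≈0.5176, B'=191/255≈0.7490
K = 1 - max(R',G',B') = 1 - 196/255 = 59/255 = 0.23137… → 0.23
(1-R'-K)/(1-K) simplifies to (max-R)/max with max = 196:
C = (196-196)/196 = 0/196 = 0 → 0.00
M = (196-132)/196 = 64/196 = 0.32653… → 0.33
Y = (196-191)/196 = 5/196 = 0.02551… → 0.03
= CMYK(0.00, 0.33, 0.03, 0.23)


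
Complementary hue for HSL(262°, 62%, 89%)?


Complement = opposite side of color wheel = hue + 180°
H' = (262 + 180) mod 360 = 82°
S and L unchanged.
= HSL(82°, 62%, 89%)


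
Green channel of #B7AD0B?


Color: #B7AD0B
R = B7 = 183
G = AD = 173
B = 0B = 11
Green = 173


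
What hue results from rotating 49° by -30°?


New hue = (H + rotation) mod 360
New hue = (49 -30) mod 360
= 19 mod 360
= 19°


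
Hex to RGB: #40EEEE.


40 → 64 (R)
EE → 238 (G)
EE → 238 (B)
= RGB(64, 238, 238)
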